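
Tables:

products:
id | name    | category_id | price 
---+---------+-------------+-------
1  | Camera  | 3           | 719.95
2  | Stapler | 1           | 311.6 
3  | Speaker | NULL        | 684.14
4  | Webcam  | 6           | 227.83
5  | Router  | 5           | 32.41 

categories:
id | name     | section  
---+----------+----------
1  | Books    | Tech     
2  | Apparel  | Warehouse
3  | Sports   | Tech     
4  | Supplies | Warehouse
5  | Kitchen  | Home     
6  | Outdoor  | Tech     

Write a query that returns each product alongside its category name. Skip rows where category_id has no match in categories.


INNER JOIN keeps only products rows whose category_id matches an id in categories. Walk through each product:
  - product 1 (Camera): category_id=3 -> matches Sports
  - product 2 (Stapler): category_id=1 -> matches Books
  - product 3 (Speaker): category_id=NULL, no match -> dropped
  - product 4 (Webcam): category_id=6 -> matches Outdoor
  - product 5 (Router): category_id=5 -> matches Kitchen
So 1 of 5 rows is dropped.

SQL:
SELECT a.name, b.name AS category
FROM products a
INNER JOIN categories b ON a.category_id = b.id

Result:
name    | category
--------+---------
Camera  | Sports  
Stapler | Books   
Webcam  | Outdoor 
Router  | Kitchen 


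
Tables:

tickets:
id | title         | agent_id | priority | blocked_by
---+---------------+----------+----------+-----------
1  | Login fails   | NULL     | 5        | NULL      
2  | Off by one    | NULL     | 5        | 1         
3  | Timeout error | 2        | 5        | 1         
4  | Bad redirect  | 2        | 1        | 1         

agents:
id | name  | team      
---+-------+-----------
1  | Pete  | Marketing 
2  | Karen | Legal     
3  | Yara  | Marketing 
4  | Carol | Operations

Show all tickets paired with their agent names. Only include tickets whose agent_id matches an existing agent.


INNER JOIN keeps only tickets rows whose agent_id matches an id in agents. Walk through each ticket:
  - ticket 1 (Login fails): agent_id=NULL, no match -> dropped
  - ticket 2 (Off by one): agent_id=NULL, no match -> dropped
  - ticket 3 (Timeout error): agent_id=2 -> matches Karen
  - ticket 4 (Bad redirect): agent_id=2 -> matches Karen
So 2 of 4 rows are dropped.

SQL:
SELECT a.title, b.name AS agent
FROM tickets a
INNER JOIN agents b ON a.agent_id = b.id

Result:
title         | agent
--------------+------
Timeout error | Karen
Bad redirect  | Karen


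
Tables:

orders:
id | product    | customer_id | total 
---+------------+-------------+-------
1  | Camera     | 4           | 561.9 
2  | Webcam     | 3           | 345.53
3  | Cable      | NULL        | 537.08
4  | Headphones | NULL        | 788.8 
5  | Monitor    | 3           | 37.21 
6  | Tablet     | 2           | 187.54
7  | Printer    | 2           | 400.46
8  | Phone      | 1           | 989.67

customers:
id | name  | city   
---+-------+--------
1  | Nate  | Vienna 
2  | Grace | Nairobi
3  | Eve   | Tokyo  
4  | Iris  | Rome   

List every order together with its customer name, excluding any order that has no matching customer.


INNER JOIN keeps only orders rows whose customer_id matches an id in customers. Walk through each order:
  - order 1 (Camera): customer_id=4 -> matches Iris
  - order 2 (Webcam): customer_id=3 -> matches Eve
  - order 3 (Cable): customer_id=NULL, no match -> dropped
  - order 4 (Headphones): customer_id=NULL, no match -> dropped
  - order 5 (Monitor): customer_id=3 -> matches Eve
  - order 6 (Tablet): customer_id=2 -> matches Grace
  - order 7 (Printer): customer_id=2 -> matches Grace
  - order 8 (Phone): customer_id=1 -> matches Nate
So 2 of 8 rows are dropped.

SQL:
SELECT a.product, b.name AS customer
FROM orders a
INNER JOIN customers b ON a.customer_id = b.id

Result:
product | customer
--------+---------
Camera  | Iris    
Webcam  | Eve     
Monitor | Eve     
Tablet  | Grace   
Printer | Grace   
Phone   | Nate    


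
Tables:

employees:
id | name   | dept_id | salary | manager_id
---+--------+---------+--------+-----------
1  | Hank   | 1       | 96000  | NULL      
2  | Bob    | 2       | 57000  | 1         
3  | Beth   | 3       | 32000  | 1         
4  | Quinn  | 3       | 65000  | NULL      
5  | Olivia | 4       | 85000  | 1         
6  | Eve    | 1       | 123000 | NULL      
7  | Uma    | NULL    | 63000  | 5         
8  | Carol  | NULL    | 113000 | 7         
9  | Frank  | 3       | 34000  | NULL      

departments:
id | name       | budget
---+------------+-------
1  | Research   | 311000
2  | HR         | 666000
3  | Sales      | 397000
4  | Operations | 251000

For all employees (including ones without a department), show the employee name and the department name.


LEFT JOIN keeps every row from employees (the left table); where dept_id has no match in departments, the department columns become NULL. Walk through each employee:
  - employee 1 (Hank): dept_id=1 -> matches Research
  - employee 2 (Bob): dept_id=2 -> matches HR
  - employee 3 (Beth): dept_id=3 -> matches Sales
  - employee 4 (Quinn): dept_id=3 -> matches Sales
  - employee 5 (Olivia): dept_id=4 -> matches Operations
  - employee 6 (Eve): dept_id=1 -> matches Research
  - employee 7 (Uma): dept_id=NULL, no match -> kept with NULL
  - employee 8 (Carol): dept_id=NULL, no match -> kept with NULL
  - employee 9 (Frank): dept_id=3 -> matches Sales
All 9 rows appear; 2 have NULL department.

SQL:
SELECT a.name, b.name AS department
FROM employees a
LEFT JOIN departments b ON a.dept_id = b.id

Result:
name   | department
-------+-----------
Hank   | Research  
Bob    | HR        
Beth   | Sales     
Quinn  | Sales     
Olivia | Operations
Eve    | Research  
Uma    | NULL      
Carol  | NULL      
Frank  | Sales     


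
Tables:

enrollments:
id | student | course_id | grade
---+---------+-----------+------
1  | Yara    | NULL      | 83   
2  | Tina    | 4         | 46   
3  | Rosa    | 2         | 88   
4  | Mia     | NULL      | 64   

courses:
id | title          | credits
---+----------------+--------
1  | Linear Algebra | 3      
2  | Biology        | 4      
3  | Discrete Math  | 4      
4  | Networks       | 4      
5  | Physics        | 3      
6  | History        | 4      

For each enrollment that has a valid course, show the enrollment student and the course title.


INNER JOIN keeps only enrollments rows whose course_id matches an id in courses. Walk through each enrollment:
  - enrollment 1 (Yara): course_id=NULL, no match -> dropped
  - enrollment 2 (Tina): course_id=4 -> matches Networks
  - enrollment 3 (Rosa): course_id=2 -> matches Biology
  - enrollment 4 (Mia): course_id=NULL, no match -> dropped
So 2 of 4 rows are dropped.

SQL:
SELECT a.student, b.title AS course
FROM enrollments a
INNER JOIN courses b ON a.course_id = b.id

Result:
student | course  
--------+---------
Tina    | Networks
Rosa    | Biology 


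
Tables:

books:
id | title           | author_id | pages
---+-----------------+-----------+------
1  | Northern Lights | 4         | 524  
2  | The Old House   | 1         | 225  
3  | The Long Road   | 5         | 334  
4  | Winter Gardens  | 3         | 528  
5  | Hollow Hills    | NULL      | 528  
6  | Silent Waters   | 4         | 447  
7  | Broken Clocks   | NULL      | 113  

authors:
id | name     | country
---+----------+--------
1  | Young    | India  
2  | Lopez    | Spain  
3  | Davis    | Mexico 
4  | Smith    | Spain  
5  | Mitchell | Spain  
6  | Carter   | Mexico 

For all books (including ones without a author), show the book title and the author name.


LEFT JOIN keeps every row from books (the left table); where author_id has no match in authors, the author columns become NULL. Walk through each book:
  - book 1 (Northern Lights): author_id=4 -> matches Smith
  - book 2 (The Old House): author_id=1 -> matches Young
  - book 3 (The Long Road): author_id=5 -> matches Mitchell
  - book 4 (Winter Gardens): author_id=3 -> matches Davis
  - book 5 (Hollow Hills): author_id=NULL, no match -> kept with NULL
  - book 6 (Silent Waters): author_id=4 -> matches Smith
  - book 7 (Broken Clocks): author_id=NULL, no match -> kept with NULL
All 7 rows appear; 2 have NULL author.

SQL:
SELECT a.title, b.name AS author
FROM books a
LEFT JOIN authors b ON a.author_id = b.id

Result:
title           | author  
----------------+---------
Northern Lights | Smith   
The Old House   | Young   
The Long Road   | Mitchell
Winter Gardens  | Davis   
Hollow Hills    | NULL    
Silent Waters   | Smith   
Broken Clocks   | NULL    


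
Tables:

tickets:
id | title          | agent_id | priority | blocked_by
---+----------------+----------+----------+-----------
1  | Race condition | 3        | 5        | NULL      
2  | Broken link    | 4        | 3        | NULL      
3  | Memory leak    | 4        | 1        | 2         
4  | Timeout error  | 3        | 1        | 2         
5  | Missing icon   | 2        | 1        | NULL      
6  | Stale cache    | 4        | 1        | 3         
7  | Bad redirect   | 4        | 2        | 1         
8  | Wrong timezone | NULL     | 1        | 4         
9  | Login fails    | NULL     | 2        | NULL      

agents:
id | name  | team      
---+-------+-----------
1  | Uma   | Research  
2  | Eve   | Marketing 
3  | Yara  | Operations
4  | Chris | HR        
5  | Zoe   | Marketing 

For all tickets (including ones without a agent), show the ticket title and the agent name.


LEFT JOIN keeps every row from tickets (the left table); where agent_id has no match in agents, the agent columns become NULL. Walk through each ticket:
  - ticket 1 (Race condition): agent_id=3 -> matches Yara
  - ticket 2 (Broken link): agent_id=4 -> matches Chris
  - ticket 3 (Memory leak): agent_id=4 -> matches Chris
  - ticket 4 (Timeout error): agent_id=3 -> matches Yara
  - ticket 5 (Missing icon): agent_id=2 -> matches Eve
  - ticket 6 (Stale cache): agent_id=4 -> matches Chris
  - ticket 7 (Bad redirect): agent_id=4 -> matches Chris
  - ticket 8 (Wrong timezone): agent_id=NULL, no match -> kept with NULL
  - ticket 9 (Login fails): agent_id=NULL, no match -> kept with NULL
All 9 rows appear; 2 have NULL agent.

SQL:
SELECT a.title, b.name AS agent
FROM tickets a
LEFT JOIN agents b ON a.agent_id = b.id

Result:
title          | agent
---------------+------
Race condition | Yara 
Broken link    | Chris
Memory leak    | Chris
Timeout error  | Yara 
Missing icon   | Eve  
Stale cache    | Chris
Bad redirect   | Chris
Wrong timezone | NULL 
Login fails    | NULL 


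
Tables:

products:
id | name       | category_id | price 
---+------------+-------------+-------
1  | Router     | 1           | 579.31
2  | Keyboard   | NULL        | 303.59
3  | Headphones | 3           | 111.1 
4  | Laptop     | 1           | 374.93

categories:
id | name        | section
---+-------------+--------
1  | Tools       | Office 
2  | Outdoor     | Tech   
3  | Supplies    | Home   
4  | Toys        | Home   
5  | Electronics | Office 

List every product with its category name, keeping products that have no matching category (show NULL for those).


LEFT JOIN keeps every row from products (the left table); where category_id has no match in categories, the category columns become NULL. Walk through each product:
  - product 1 (Router): category_id=1 -> matches Tools
  - product 2 (Keyboard): category_id=NULL, no match -> kept with NULL
  - product 3 (Headphones): category_id=3 -> matches Supplies
  - product 4 (Laptop): category_id=1 -> matches Tools
All 4 rows appear; 1 has NULL category.

SQL:
SELECT a.name, b.name AS category
FROM products a
LEFT JOIN categories b ON a.category_id = b.id

Result:
name       | category
-----------+---------
Router     | Tools   
Keyboard   | NULL    
Headphones | Supplies
Laptop     | Tools   


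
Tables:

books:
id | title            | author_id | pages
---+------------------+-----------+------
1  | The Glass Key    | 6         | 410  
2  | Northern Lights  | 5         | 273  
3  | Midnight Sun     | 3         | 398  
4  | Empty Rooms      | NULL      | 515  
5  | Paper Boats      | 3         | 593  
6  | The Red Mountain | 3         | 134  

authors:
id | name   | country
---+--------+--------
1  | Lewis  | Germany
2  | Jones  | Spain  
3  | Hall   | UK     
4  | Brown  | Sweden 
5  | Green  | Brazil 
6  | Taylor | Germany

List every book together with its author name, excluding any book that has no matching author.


INNER JOIN keeps only books rows whose author_id matches an id in authors. Walk through each book:
  - book 1 (The Glass Key): author_id=6 -> matches Taylor
  - book 2 (Northern Lights): author_id=5 -> matches Green
  - book 3 (Midnight Sun): author_id=3 -> matches Hall
  - book 4 (Empty Rooms): author_id=NULL, no match -> dropped
  - book 5 (Paper Boats): author_id=3 -> matches Hall
  - book 6 (The Red Mountain): author_id=3 -> matches Hall
So 1 of 6 rows is dropped.

SQL:
SELECT a.title, b.name AS author
FROM books a
INNER JOIN authors b ON a.author_id = b.id

Result:
title            | author
-----------------+-------
The Glass Key    | Taylor
Northern Lights  | Green 
Midnight Sun     | Hall  
Paper Boats      | Hall  
The Red Mountain | Hall  


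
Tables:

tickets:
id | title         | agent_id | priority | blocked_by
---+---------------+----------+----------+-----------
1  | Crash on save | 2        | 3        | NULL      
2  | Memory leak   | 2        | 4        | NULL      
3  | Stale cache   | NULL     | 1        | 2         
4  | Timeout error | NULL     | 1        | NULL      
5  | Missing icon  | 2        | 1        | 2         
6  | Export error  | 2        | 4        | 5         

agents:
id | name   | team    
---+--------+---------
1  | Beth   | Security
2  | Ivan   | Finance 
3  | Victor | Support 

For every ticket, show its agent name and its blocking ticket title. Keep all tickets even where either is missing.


Two LEFT JOINs from the same base table tickets: one to agents via agent_id, one to tickets itself via blocked_by. Both are LEFT so every ticket is preserved.
Match against agents:
  - ticket 1 (Crash on save): agent_id=2 -> matches Ivan
  - ticket 2 (Memory leak): agent_id=2 -> matches Ivan
  - ticket 3 (Stale cache): agent_id=NULL, no match -> kept with NULL
  - ticket 4 (Timeout error): agent_id=NULL, no match -> kept with NULL
  - ticket 5 (Missing icon): agent_id=2 -> matches Ivan
  - ticket 6 (Export error): agent_id=2 -> matches Ivan
Match against tickets (self):
  - ticket 1 (Crash on save): blocked_by=NULL -> NULL
  - ticket 2 (Memory leak): blocked_by=NULL -> NULL
  - ticket 3 (Stale cache): blocked_by=2 -> Memory leak
  - ticket 4 (Timeout error): blocked_by=NULL -> NULL
  - ticket 5 (Missing icon): blocked_by=2 -> Memory leak
  - ticket 6 (Export error): blocked_by=5 -> Missing icon

SQL:
SELECT a.title, b.name AS agent, c.title AS blocked_by
FROM tickets a
LEFT JOIN agents b ON a.agent_id = b.id
LEFT JOIN tickets c ON a.blocked_by = c.id

Result:
title         | agent | blocked_by  
--------------+-------+-------------
Crash on save | Ivan  | NULL        
Memory leak   | Ivan  | NULL        
Stale cache   | NULL  | Memory leak 
Timeout error | NULL  | NULL        
Missing icon  | Ivan  | Memory leak 
Export error  | Ivan  | Missing icon


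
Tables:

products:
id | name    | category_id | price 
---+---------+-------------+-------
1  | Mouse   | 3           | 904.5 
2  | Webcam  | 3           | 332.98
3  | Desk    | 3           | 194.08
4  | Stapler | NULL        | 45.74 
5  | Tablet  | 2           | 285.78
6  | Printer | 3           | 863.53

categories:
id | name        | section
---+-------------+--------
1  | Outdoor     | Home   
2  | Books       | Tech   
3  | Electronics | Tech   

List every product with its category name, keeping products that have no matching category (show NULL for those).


LEFT JOIN keeps every row from products (the left table); where category_id has no match in categories, the category columns become NULL. Walk through each product:
  - product 1 (Mouse): category_id=3 -> matches Electronics
  - product 2 (Webcam): category_id=3 -> matches Electronics
  - product 3 (Desk): category_id=3 -> matches Electronics
  - product 4 (Stapler): category_id=NULL, no match -> kept with NULL
  - product 5 (Tablet): category_id=2 -> matches Books
  - product 6 (Printer): category_id=3 -> matches Electronics
All 6 rows appear; 1 has NULL category.

SQL:
SELECT a.name, b.name AS category
FROM products a
LEFT JOIN categories b ON a.category_id = b.id

Result:
name    | category   
--------+------------
Mouse   | Electronics
Webcam  | Electronics
Desk    | Electronics
Stapler | NULL       
Tablet  | Books      
Printer | Electronics


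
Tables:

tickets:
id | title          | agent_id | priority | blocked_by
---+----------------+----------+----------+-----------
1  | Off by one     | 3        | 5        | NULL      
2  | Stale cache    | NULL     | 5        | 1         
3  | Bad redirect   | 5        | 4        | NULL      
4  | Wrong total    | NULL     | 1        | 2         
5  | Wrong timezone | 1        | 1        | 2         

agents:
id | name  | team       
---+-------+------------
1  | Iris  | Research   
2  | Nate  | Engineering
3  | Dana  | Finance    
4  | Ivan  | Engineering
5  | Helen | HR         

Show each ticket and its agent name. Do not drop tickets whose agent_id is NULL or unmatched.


LEFT JOIN keeps every row from tickets (the left table); where agent_id has no match in agents, the agent columns become NULL. Walk through each ticket:
  - ticket 1 (Off by one): agent_id=3 -> matches Dana
  - ticket 2 (Stale cache): agent_id=NULL, no match -> kept with NULL
  - ticket 3 (Bad redirect): agent_id=5 -> matches Helen
  - ticket 4 (Wrong total): agent_id=NULL, no match -> kept with NULL
  - ticket 5 (Wrong timezone): agent_id=1 -> matches Iris
All 5 rows appear; 2 have NULL agent.

SQL:
SELECT a.title, b.name AS agent
FROM tickets a
LEFT JOIN agents b ON a.agent_id = b.id

Result:
title          | agent
---------------+------
Off by one     | Dana 
Stale cache    | NULL 
Bad redirect   | Helen
Wrong total    | NULL 
Wrong timezone | Iris 


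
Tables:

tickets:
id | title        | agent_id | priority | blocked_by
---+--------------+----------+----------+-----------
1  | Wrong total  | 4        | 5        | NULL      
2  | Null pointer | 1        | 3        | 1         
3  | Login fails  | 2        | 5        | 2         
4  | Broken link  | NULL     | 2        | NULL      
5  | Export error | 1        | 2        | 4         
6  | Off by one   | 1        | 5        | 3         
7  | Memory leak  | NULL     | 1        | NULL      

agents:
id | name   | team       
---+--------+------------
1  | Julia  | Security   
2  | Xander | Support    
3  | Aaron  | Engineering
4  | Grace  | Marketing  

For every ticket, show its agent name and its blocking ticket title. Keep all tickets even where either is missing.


Two LEFT JOINs from the same base table tickets: one to agents via agent_id, one to tickets itself via blocked_by. Both are LEFT so every ticket is preserved.
Match against agents:
  - ticket 1 (Wrong total): agent_id=4 -> matches Grace
  - ticket 2 (Null pointer): agent_id=1 -> matches Julia
  - ticket 3 (Login fails): agent_id=2 -> matches Xander
  - ticket 4 (Broken link): agent_id=NULL, no match -> kept with NULL
  - ticket 5 (Export error): agent_id=1 -> matches Julia
  - ticket 6 (Off by one): agent_id=1 -> matches Julia
  - ticket 7 (Memory leak): agent_id=NULL, no match -> kept with NULL
Match against tickets (self):
  - ticket 1 (Wrong total): blocked_by=NULL -> NULL
  - ticket 2 (Null pointer): blocked_by=1 -> Wrong total
  - ticket 3 (Login fails): blocked_by=2 -> Null pointer
  - ticket 4 (Broken link): blocked_by=NULL -> NULL
  - ticket 5 (Export error): blocked_by=4 -> Broken link
  - ticket 6 (Off by one): blocked_by=3 -> Login fails
  - ticket 7 (Memory leak): blocked_by=NULL -> NULL

SQL:
SELECT a.title, b.name AS agent, c.title AS blocked_by
FROM tickets a
LEFT JOIN agents b ON a.agent_id = b.id
LEFT JOIN tickets c ON a.blocked_by = c.id

Result:
title        | agent  | blocked_by  
-------------+--------+-------------
Wrong total  | Grace  | NULL        
Null pointer | Julia  | Wrong total 
Login fails  | Xander | Null pointer
Broken link  | NULL   | NULL        
Export error | Julia  | Broken link 
Off by one   | Julia  | Login fails 
Memory leak  | NULL   | NULL        


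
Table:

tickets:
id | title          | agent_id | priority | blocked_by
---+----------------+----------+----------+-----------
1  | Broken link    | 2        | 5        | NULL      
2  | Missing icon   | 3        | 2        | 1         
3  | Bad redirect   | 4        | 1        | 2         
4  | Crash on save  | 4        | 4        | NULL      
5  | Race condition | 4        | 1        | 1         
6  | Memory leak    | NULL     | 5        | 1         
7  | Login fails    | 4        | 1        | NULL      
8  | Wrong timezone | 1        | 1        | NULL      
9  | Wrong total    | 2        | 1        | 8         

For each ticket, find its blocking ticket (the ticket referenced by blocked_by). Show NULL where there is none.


This is a self-join: tickets is joined to a second copy of itself, matching each row's blocked_by to another row's id. Use LEFT JOIN so rows with blocked_by=NULL are kept.
  - ticket 1 (Broken link): blocked_by=NULL -> NULL
  - ticket 2 (Missing icon): blocked_by=1 -> Broken link
  - ticket 3 (Bad redirect): blocked_by=2 -> Missing icon
  - ticket 4 (Crash on save): blocked_by=NULL -> NULL
  - ticket 5 (Race condition): blocked_by=1 -> Broken link
  - ticket 6 (Memory leak): blocked_by=1 -> Broken link
  - ticket 7 (Login fails): blocked_by=NULL -> NULL
  - ticket 8 (Wrong timezone): blocked_by=NULL -> NULL
  - ticket 9 (Wrong total): blocked_by=8 -> Wrong timezone

SQL:
SELECT a.title AS item, b.title AS blocked_by
FROM tickets a
LEFT JOIN tickets b ON a.blocked_by = b.id

Result:
item           | blocked_by    
---------------+---------------
Broken link    | NULL          
Missing icon   | Broken link   
Bad redirect   | Missing icon  
Crash on save  | NULL          
Race condition | Broken link   
Memory leak    | Broken link   
Login fails    | NULL          
Wrong timezone | NULL          
Wrong total    | Wrong timezone


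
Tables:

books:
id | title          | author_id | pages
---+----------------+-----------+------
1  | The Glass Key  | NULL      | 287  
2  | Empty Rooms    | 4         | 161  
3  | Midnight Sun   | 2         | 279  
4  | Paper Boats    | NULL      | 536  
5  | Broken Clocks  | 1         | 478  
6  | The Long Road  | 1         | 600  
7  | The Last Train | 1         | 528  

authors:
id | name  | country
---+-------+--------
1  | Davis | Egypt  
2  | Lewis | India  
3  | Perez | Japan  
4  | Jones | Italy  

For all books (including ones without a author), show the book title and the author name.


LEFT JOIN keeps every row from books (the left table); where author_id has no match in authors, the author columns become NULL. Walk through each book:
  - book 1 (The Glass Key): author_id=NULL, no match -> kept with NULL
  - book 2 (Empty Rooms): author_id=4 -> matches Jones
  - book 3 (Midnight Sun): author_id=2 -> matches Lewis
  - book 4 (Paper Boats): author_id=NULL, no match -> kept with NULL
  - book 5 (Broken Clocks): author_id=1 -> matches Davis
  - book 6 (The Long Road): author_id=1 -> matches Davis
  - book 7 (The Last Train): author_id=1 -> matches Davis
All 7 rows appear; 2 have NULL author.

SQL:
SELECT a.title, b.name AS author
FROM books a
LEFT JOIN authors b ON a.author_id = b.id

Result:
title          | author
---------------+-------
The Glass Key  | NULL  
Empty Rooms    | Jones 
Midnight Sun   | Lewis 
Paper Boats    | NULL  
Broken Clocks  | Davis 
The Long Road  | Davis 
The Last Train | Davis 


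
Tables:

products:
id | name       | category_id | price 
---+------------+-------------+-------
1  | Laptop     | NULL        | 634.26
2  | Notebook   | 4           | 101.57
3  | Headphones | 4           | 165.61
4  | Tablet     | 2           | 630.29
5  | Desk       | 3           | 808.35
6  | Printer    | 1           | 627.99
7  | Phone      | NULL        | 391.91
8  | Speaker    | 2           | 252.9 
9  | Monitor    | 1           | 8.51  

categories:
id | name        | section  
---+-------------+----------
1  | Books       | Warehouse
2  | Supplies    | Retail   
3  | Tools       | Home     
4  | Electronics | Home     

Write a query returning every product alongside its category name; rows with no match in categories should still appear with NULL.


LEFT JOIN keeps every row from products (the left table); where category_id has no match in categories, the category columns become NULL. Walk through each product:
  - product 1 (Laptop): category_id=NULL, no match -> kept with NULL
  - product 2 (Notebook): category_id=4 -> matches Electronics
  - product 3 (Headphones): category_id=4 -> matches Electronics
  - product 4 (Tablet): category_id=2 -> matches Supplies
  - product 5 (Desk): category_id=3 -> matches Tools
  - product 6 (Printer): category_id=1 -> matches Books
  - product 7 (Phone): category_id=NULL, no match -> kept with NULL
  - product 8 (Speaker): category_id=2 -> matches Supplies
  - product 9 (Monitor): category_id=1 -> matches Books
All 9 rows appear; 2 have NULL category.

SQL:
SELECT a.name, b.name AS category
FROM products a
LEFT JOIN categories b ON a.category_id = b.id

Result:
name       | category   
-----------+------------
Laptop     | NULL       
Notebook   | Electronics
Headphones | Electronics
Tablet     | Supplies   
Desk       | Tools      
Printer    | Books      
Phone      | NULL       
Speaker    | Supplies   
Monitor    | Books      


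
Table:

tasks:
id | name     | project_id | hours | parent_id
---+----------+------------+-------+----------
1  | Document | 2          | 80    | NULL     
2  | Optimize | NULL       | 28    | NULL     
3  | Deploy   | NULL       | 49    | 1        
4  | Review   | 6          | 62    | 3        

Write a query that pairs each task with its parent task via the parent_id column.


This is a self-join: tasks is joined to a second copy of itself, matching each row's parent_id to another row's id. Use LEFT JOIN so rows with parent_id=NULL are kept.
  - task 1 (Document): parent_id=NULL -> NULL
  - task 2 (Optimize): parent_id=NULL -> NULL
  - task 3 (Deploy): parent_id=1 -> Document
  - task 4 (Review): parent_id=3 -> Deploy

SQL:
SELECT a.name AS item, b.name AS parent
FROM tasks a
LEFT JOIN tasks b ON a.parent_id = b.id

Result:
item     | parent  
---------+---------
Document | NULL    
Optimize | NULL    
Deploy   | Document
Review   | Deploy  


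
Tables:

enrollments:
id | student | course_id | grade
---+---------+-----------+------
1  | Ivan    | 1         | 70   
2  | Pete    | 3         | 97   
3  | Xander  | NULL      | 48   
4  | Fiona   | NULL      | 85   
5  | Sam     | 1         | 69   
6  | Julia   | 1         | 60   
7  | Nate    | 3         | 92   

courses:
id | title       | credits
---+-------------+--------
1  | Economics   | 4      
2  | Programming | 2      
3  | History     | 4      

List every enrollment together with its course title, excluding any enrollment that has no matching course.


INNER JOIN keeps only enrollments rows whose course_id matches an id in courses. Walk through each enrollment:
  - enrollment 1 (Ivan): course_id=1 -> matches Economics
  - enrollment 2 (Pete): course_id=3 -> matches History
  - enrollment 3 (Xander): course_id=NULL, no match -> dropped
  - enrollment 4 (Fiona): course_id=NULL, no match -> dropped
  - enrollment 5 (Sam): course_id=1 -> matches Economics
  - enrollment 6 (Julia): course_id=1 -> matches Economics
  - enrollment 7 (Nate): course_id=3 -> matches History
So 2 of 7 rows are dropped.

SQL:
SELECT a.student, b.title AS course
FROM enrollments a
INNER JOIN courses b ON a.course_id = b.id

Result:
student | course   
--------+----------
Ivan    | Economics
Pete    | History  
Sam     | Economics
Julia   | Economics
Nate    | History  


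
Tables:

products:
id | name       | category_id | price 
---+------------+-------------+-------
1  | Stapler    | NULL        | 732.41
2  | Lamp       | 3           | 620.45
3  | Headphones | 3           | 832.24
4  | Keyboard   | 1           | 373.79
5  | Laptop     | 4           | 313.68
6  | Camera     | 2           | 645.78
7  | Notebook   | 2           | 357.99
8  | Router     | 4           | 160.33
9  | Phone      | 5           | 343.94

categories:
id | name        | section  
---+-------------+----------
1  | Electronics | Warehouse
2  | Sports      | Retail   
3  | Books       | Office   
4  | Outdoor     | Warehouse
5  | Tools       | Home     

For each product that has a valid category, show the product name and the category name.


INNER JOIN keeps only products rows whose category_id matches an id in categories. Walk through each product:
  - product 1 (Stapler): category_id=NULL, no match -> dropped
  - product 2 (Lamp): category_id=3 -> matches Books
  - product 3 (Headphones): category_id=3 -> matches Books
  - product 4 (Keyboard): category_id=1 -> matches Electronics
  - product 5 (Laptop): category_id=4 -> matches Outdoor
  - product 6 (Camera): category_id=2 -> matches Sports
  - product 7 (Notebook): category_id=2 -> matches Sports
  - product 8 (Router): category_id=4 -> matches Outdoor
  - product 9 (Phone): category_id=5 -> matches Tools
So 1 of 9 rows is dropped.

SQL:
SELECT a.name, b.name AS category
FROM products a
INNER JOIN categories b ON a.category_id = b.id

Result:
name       | category   
-----------+------------
Lamp       | Books      
Headphones | Books      
Keyboard   | Electronics
Laptop     | Outdoor    
Camera     | Sports     
Notebook   | Sports     
Router     | Outdoor    
Phone      | Tools      


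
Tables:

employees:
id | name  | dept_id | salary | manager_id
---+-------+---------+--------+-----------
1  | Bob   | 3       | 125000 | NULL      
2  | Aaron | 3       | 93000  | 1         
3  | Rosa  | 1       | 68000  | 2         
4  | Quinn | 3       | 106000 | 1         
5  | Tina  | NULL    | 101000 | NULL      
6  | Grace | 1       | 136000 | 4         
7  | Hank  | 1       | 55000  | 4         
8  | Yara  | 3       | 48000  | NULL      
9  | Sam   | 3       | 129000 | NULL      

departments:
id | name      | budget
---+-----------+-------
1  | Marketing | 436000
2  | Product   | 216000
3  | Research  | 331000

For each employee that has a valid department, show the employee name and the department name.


INNER JOIN keeps only employees rows whose dept_id matches an id in departments. Walk through each employee:
  - employee 1 (Bob): dept_id=3 -> matches Research
  - employee 2 (Aaron): dept_id=3 -> matches Research
  - employee 3 (Rosa): dept_id=1 -> matches Marketing
  - employee 4 (Quinn): dept_id=3 -> matches Research
  - employee 5 (Tina): dept_id=NULL, no match -> dropped
  - employee 6 (Grace): dept_id=1 -> matches Marketing
  - employee 7 (Hank): dept_id=1 -> matches Marketing
  - employee 8 (Yara): dept_id=3 -> matches Research
  - employee 9 (Sam): dept_id=3 -> matches Research
So 1 of 9 rows is dropped.

SQL:
SELECT a.name, b.name AS department
FROM employees a
INNER JOIN departments b ON a.dept_id = b.id

Result:
name  | department
------+-----------
Bob   | Research  
Aaron | Research  
Rosa  | Marketing 
Quinn | Research  
Grace | Marketing 
Hank  | Marketing 
Yara  | Research  
Sam   | Research  


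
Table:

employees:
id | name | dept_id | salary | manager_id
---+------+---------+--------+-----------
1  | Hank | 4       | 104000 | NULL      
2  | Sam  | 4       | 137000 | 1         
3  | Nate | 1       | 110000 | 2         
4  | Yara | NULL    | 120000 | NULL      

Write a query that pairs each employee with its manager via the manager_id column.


This is a self-join: employees is joined to a second copy of itself, matching each row's manager_id to another row's id. Use LEFT JOIN so rows with manager_id=NULL are kept.
  - employee 1 (Hank): manager_id=NULL -> NULL
  - employee 2 (Sam): manager_id=1 -> Hank
  - employee 3 (Nate): manager_id=2 -> Sam
  - employee 4 (Yara): manager_id=NULL -> NULL

SQL:
SELECT a.name AS item, b.name AS manager
FROM employees a
LEFT JOIN employees b ON a.manager_id = b.id

Result:
item | manager
-----+--------
Hank | NULL   
Sam  | Hank   
Nate | Sam    
Yara | NULL   


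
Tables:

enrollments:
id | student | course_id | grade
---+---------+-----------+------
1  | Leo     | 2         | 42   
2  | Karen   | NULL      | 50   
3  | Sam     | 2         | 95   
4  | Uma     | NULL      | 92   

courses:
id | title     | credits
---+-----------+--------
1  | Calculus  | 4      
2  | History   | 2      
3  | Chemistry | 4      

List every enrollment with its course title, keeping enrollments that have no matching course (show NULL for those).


LEFT JOIN keeps every row from enrollments (the left table); where course_id has no match in courses, the course columns become NULL. Walk through each enrollment:
  - enrollment 1 (Leo): course_id=2 -> matches History
  - enrollment 2 (Karen): course_id=NULL, no match -> kept with NULL
  - enrollment 3 (Sam): course_id=2 -> matches History
  - enrollment 4 (Uma): course_id=NULL, no match -> kept with NULL
All 4 rows appear; 2 have NULL course.

SQL:
SELECT a.student, b.title AS course
FROM enrollments a
LEFT JOIN courses b ON a.course_id = b.id

Result:
student | course 
--------+--------
Leo     | History
Karen   | NULL   
Sam     | History
Uma     | NULL   


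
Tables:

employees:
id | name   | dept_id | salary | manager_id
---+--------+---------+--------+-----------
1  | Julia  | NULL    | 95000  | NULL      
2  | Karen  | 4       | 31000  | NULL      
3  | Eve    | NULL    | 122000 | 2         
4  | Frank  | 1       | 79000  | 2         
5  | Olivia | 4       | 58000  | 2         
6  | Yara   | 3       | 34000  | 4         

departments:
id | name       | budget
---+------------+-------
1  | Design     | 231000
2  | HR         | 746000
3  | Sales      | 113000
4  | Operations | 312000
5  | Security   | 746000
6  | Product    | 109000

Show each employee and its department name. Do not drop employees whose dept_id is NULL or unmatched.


LEFT JOIN keeps every row from employees (the left table); where dept_id has no match in departments, the department columns become NULL. Walk through each employee:
  - employee 1 (Julia): dept_id=NULL, no match -> kept with NULL
  - employee 2 (Karen): dept_id=4 -> matches Operations
  - employee 3 (Eve): dept_id=NULL, no match -> kept with NULL
  - employee 4 (Frank): dept_id=1 -> matches Design
  - employee 5 (Olivia): dept_id=4 -> matches Operations
  - employee 6 (Yara): dept_id=3 -> matches Sales
All 6 rows appear; 2 have NULL department.

SQL:
SELECT a.name, b.name AS department
FROM employees a
LEFT JOIN departments b ON a.dept_id = b.id

Result:
name   | department
-------+-----------
Julia  | NULL      
Karen  | Operations
Eve    | NULL      
Frank  | Design    
Olivia | Operations
Yara   | Sales     


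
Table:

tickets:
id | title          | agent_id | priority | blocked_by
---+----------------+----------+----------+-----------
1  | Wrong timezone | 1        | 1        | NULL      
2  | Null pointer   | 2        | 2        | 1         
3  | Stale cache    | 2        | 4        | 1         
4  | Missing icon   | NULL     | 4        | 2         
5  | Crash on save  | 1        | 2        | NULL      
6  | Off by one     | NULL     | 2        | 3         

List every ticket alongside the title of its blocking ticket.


This is a self-join: tickets is joined to a second copy of itself, matching each row's blocked_by to another row's id. Use LEFT JOIN so rows with blocked_by=NULL are kept.
  - ticket 1 (Wrong timezone): blocked_by=NULL -> NULL
  - ticket 2 (Null pointer): blocked_by=1 -> Wrong timezone
  - ticket 3 (Stale cache): blocked_by=1 -> Wrong timezone
  - ticket 4 (Missing icon): blocked_by=2 -> Null pointer
  - ticket 5 (Crash on save): blocked_by=NULL -> NULL
  - ticket 6 (Off by one): blocked_by=3 -> Stale cache

SQL:
SELECT a.title AS item, b.title AS blocked_by
FROM tickets a
LEFT JOIN tickets b ON a.blocked_by = b.id

Result:
item           | blocked_by    
---------------+---------------
Wrong timezone | NULL          
Null pointer   | Wrong timezone
Stale cache    | Wrong timezone
Missing icon   | Null pointer  
Crash on save  | NULL          
Off by one     | Stale cache   


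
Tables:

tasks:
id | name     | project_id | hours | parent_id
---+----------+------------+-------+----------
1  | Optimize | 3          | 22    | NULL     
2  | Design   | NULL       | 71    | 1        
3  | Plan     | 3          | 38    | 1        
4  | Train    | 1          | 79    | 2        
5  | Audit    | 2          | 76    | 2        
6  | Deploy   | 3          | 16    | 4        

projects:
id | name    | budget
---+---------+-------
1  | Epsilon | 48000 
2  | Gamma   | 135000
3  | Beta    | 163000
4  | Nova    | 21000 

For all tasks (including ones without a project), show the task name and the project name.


LEFT JOIN keeps every row from tasks (the left table); where project_id has no match in projects, the project columns become NULL. Walk through each task:
  - task 1 (Optimize): project_id=3 -> matches Beta
  - task 2 (Design): project_id=NULL, no match -> kept with NULL
  - task 3 (Plan): project_id=3 -> matches Beta
  - task 4 (Train): project_id=1 -> matches Epsilon
  - task 5 (Audit): project_id=2 -> matches Gamma
  - task 6 (Deploy): project_id=3 -> matches Beta
All 6 rows appear; 1 has NULL project.

SQL:
SELECT a.name, b.name AS project
FROM tasks a
LEFT JOIN projects b ON a.project_id = b.id

Result:
name     | project
---------+--------
Optimize | Beta   
Design   | NULL   
Plan     | Beta   
Train    | Epsilon
Audit    | Gamma  
Deploy   | Beta   


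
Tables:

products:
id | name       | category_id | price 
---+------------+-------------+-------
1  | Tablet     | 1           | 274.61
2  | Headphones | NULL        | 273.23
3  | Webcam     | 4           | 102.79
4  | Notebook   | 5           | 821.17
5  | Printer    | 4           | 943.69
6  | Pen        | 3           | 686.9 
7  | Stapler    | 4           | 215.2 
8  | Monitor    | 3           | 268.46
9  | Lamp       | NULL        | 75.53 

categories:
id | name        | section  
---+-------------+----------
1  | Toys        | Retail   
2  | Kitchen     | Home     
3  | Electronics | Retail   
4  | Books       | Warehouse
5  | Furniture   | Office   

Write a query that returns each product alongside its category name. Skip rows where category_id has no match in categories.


INNER JOIN keeps only products rows whose category_id matches an id in categories. Walk through each product:
  - product 1 (Tablet): category_id=1 -> matches Toys
  - product 2 (Headphones): category_id=NULL, no match -> dropped
  - product 3 (Webcam): category_id=4 -> matches Books
  - product 4 (Notebook): category_id=5 -> matches Furniture
  - product 5 (Printer): category_id=4 -> matches Books
  - product 6 (Pen): category_id=3 -> matches Electronics
  - product 7 (Stapler): category_id=4 -> matches Books
  - product 8 (Monitor): category_id=3 -> matches Electronics
  - product 9 (Lamp): category_id=NULL, no match -> dropped
So 2 of 9 rows are dropped.

SQL:
SELECT a.name, b.name AS category
FROM products a
INNER JOIN categories b ON a.category_id = b.id

Result:
name     | category   
---------+------------
Tablet   | Toys       
Webcam   | Books      
Notebook | Furniture  
Printer  | Books      
Pen      | Electronics
Stapler  | Books      
Monitor  | Electronics


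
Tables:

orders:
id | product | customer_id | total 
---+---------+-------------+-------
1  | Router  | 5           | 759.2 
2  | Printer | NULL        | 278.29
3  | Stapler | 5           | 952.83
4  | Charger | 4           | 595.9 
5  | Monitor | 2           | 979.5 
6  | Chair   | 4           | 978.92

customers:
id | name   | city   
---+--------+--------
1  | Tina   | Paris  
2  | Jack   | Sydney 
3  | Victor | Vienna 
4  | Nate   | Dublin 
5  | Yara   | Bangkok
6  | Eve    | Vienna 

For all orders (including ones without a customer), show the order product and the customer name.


LEFT JOIN keeps every row from orders (the left table); where customer_id has no match in customers, the customer columns become NULL. Walk through each order:
  - order 1 (Router): customer_id=5 -> matches Yara
  - order 2 (Printer): customer_id=NULL, no match -> kept with NULL
  - order 3 (Stapler): customer_id=5 -> matches Yara
  - order 4 (Charger): customer_id=4 -> matches Nate
  - order 5 (Monitor): customer_id=2 -> matches Jack
  - order 6 (Chair): customer_id=4 -> matches Nate
All 6 rows appear; 1 has NULL customer.

SQL:
SELECT a.product, b.name AS customer
FROM orders a
LEFT JOIN customers b ON a.customer_id = b.id

Result:
product | customer
--------+---------
Router  | Yara    
Printer | NULL    
Stapler | Yara    
Charger | Nate    
Monitor | Jack    
Chair   | Nate    
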